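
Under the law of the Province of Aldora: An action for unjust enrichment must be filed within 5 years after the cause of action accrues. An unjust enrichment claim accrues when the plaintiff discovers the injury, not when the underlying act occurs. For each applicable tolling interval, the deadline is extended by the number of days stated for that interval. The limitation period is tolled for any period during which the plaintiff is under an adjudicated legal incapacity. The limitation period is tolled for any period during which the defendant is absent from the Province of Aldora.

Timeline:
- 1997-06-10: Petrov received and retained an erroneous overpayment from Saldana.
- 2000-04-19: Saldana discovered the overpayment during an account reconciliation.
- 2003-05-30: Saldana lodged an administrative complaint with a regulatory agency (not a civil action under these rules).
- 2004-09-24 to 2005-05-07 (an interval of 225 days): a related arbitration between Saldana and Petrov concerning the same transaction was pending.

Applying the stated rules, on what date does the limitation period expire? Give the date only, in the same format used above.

2005-04-19

The claim did not accrue until Saldana discovered the injury on 2000-04-19; the 1997-06-10 act date does not start the clock under the stated rule.
The untolled deadline — 5 years after 2000-04-19 — is 2005-04-19.
No stated provision tolls the period for a pending arbitration, so the interval from 2004-09-24 to 2005-05-07 has no effect on the deadline.
None of the other events listed affects the running of the period under the stated rules.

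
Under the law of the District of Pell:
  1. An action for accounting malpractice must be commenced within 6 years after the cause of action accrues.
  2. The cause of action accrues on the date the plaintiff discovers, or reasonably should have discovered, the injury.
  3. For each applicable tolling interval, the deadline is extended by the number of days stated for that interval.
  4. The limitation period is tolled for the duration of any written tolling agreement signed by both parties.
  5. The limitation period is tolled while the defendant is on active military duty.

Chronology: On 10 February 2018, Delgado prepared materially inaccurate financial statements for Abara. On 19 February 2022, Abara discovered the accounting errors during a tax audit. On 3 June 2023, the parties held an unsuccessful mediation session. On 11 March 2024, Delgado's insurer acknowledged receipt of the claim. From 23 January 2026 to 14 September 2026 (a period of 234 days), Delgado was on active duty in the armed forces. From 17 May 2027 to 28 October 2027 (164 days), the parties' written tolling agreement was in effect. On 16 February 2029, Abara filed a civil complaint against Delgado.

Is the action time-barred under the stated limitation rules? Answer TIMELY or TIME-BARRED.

TIMELY

Accrual is tied to discovery, so the period began on 19 February 2022 rather than on 10 February 2018 when the act occurred.
6 years from 19 February 2022 is 19 February 2028.
Because the defendant's active military service ran from 23 January 2026 to 14 September 2026, the deadline is extended by 234 days to 10 October 2028.
Because the written tolling agreement ran from 17 May 2027 to 28 October 2027, the deadline is extended by 164 days to 23 March 2029.
The other events in the timeline have no effect on the limitation period under the stated rules.
The 16 February 2029 filing precedes the 23 March 2029 deadline; the claim is timely.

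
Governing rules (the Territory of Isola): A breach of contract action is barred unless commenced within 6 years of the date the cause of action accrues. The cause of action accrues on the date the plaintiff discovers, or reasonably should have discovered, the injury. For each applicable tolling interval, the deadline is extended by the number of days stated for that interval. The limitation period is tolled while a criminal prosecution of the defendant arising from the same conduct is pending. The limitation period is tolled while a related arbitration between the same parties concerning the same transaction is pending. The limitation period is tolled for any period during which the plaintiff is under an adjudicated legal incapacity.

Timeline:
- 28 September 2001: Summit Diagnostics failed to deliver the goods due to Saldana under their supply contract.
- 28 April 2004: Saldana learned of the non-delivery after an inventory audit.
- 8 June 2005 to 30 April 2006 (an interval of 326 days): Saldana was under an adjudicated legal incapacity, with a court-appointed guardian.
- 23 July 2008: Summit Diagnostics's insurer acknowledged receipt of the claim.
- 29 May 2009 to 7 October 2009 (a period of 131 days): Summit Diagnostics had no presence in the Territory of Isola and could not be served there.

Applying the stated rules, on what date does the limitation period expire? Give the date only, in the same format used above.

Under the discovery rule, the claim accrued on 28 April 2004, when Saldana discovered the injury — not on the 28 September 2001 date of the underlying act.
6 years from 28 April 2004 is 28 April 2010.
Because the plaintiff's legal incapacity ran from 8 June 2005 to 30 April 2006, the deadline is extended by 326 days to 20 March 2011.
The defendant's absence from the jurisdiction from 29 May 2009 to 7 October 2009 does not toll the period, because no stated rule makes the defendant's absence a tolling event.
Nothing else in the chronology tolls or restarts the period.

20 March 2011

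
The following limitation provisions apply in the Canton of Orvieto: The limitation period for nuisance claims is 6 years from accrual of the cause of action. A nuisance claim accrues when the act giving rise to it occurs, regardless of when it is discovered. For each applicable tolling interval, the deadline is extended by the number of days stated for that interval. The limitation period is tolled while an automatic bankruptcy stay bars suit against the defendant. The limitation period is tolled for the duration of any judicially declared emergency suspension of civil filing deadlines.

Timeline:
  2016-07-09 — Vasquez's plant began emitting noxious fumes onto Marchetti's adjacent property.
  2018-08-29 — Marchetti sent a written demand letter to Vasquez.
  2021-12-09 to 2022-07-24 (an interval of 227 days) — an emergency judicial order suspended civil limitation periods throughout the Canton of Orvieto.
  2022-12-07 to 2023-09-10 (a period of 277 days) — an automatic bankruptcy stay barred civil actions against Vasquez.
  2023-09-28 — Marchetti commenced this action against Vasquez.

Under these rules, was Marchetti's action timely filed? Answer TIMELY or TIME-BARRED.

TIMELY

The claim accrued on 2016-07-09, when the wrongful act occurred.
The untolled deadline — 6 years after 2016-07-09 — is 2022-07-09.
Because the emergency suspension of filing deadlines ran from 2021-12-09 to 2022-07-24, the deadline is extended by 227 days to 2023-02-21.
The automatic bankruptcy stay from 2022-12-07 to 2023-09-10 tolled the period for 277 days, extending the deadline to 2023-11-25.
Nothing else in the chronology tolls or restarts the period.
Filing on 2023-09-28 beat the 2023-11-25 deadline — the action is timely.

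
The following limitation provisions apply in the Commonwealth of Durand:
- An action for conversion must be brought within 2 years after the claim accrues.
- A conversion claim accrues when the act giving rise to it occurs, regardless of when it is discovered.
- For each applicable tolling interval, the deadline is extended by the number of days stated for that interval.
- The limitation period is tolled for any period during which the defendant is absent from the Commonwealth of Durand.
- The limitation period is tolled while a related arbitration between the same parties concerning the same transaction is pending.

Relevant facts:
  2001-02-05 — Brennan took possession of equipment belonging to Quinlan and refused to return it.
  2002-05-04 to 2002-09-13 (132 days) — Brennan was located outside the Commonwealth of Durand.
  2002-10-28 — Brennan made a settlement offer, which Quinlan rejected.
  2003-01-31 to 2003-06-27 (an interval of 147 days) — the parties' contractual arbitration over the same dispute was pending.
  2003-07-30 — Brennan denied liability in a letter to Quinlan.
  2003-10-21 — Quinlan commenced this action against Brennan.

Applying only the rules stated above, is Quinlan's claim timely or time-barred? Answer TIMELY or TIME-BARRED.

The limitation period began to run on 2001-02-05.
2 years from 2001-02-05 is 2003-02-05.
Because the defendant's absence from the jurisdiction ran from 2002-05-04 to 2002-09-13, the deadline is extended by 132 days to 2003-06-17.
The pending related arbitration from 2003-01-31 to 2003-06-27 tolled the period for 147 days, extending the deadline to 2003-11-11.
None of the other events listed affects the running of the period under the stated rules.
Filing on 2003-10-21 beat the 2003-11-11 deadline — the action is timely.

TIMELY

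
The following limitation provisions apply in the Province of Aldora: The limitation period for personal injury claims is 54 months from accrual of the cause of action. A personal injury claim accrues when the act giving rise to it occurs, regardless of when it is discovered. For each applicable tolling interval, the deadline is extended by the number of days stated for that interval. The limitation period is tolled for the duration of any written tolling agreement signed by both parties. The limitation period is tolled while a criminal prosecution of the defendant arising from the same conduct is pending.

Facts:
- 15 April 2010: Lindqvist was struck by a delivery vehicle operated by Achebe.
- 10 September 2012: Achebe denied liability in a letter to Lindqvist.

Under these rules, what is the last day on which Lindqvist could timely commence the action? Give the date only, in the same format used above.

The claim accrued on 15 April 2010, when the wrongful act occurred.
Adding the 54 months base period to 15 April 2010 gives a deadline of 15 October 2014, before any tolling.
None of the other events listed affects the running of the period under the stated rules.

15 October 2014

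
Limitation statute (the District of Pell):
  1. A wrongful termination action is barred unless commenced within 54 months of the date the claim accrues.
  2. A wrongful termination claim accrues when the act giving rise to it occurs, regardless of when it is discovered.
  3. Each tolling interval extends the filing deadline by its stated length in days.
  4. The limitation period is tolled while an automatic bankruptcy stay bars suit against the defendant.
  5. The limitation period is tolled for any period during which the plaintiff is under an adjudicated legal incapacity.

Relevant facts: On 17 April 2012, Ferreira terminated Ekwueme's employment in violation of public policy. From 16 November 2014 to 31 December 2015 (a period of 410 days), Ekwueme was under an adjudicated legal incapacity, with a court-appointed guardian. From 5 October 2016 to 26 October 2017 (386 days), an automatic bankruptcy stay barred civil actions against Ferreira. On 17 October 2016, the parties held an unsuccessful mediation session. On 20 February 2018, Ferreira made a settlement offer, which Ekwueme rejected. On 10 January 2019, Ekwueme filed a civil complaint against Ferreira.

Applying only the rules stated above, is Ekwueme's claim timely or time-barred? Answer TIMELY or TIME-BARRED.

TIME-BARRED

The claim accrued on 17 April 2012, when the wrongful act occurred.
54 months from 17 April 2012 is 17 October 2016.
Because the plaintiff's legal incapacity ran from 16 November 2014 to 31 December 2015, the deadline is extended by 410 days to 1 December 2017.
The period was tolled for 386 days by the automatic bankruptcy stay (5 October 2016 to 26 October 2017), pushing the deadline to 22 December 2018.
None of the other events listed affects the running of the period under the stated rules.
Ekwueme filed on 10 January 2019, after the 22 December 2018 deadline, so the action is time-barred.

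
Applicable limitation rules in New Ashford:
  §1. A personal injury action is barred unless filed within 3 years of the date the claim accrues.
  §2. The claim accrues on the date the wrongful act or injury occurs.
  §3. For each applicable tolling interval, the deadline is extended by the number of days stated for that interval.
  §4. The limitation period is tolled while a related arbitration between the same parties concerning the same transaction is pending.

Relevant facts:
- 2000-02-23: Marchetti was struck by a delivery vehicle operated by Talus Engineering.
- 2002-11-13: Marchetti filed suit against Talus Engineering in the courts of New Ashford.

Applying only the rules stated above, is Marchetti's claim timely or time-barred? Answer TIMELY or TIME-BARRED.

TIMELY

The limitation period began to run on 2000-02-23.
The untolled deadline — 3 years after 2000-02-23 — is 2003-02-23.
The 2002-11-13 filing precedes the 2003-02-23 deadline; the claim is timely.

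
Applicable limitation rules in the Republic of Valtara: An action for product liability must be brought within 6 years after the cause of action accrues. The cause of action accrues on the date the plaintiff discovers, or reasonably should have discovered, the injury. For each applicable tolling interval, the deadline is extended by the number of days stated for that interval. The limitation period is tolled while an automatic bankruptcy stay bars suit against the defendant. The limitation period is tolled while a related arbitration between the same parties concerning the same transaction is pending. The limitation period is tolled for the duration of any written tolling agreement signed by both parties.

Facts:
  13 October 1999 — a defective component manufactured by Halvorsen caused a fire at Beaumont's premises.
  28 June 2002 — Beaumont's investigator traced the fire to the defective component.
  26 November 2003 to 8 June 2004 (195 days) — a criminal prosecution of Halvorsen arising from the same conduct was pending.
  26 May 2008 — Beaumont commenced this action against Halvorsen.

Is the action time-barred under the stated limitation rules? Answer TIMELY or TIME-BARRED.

Accrual is tied to discovery, so the period began on 28 June 2002 rather than on 13 October 1999 when the act occurred.
The untolled deadline — 6 years after 28 June 2002 — is 28 June 2008.
Although a criminal prosecution ran from 26 November 2003 to 8 June 2004, the stated rules do not make that a tolling event, so it is disregarded.
The 26 May 2008 filing precedes the 28 June 2008 deadline; the claim is timely.

TIMELY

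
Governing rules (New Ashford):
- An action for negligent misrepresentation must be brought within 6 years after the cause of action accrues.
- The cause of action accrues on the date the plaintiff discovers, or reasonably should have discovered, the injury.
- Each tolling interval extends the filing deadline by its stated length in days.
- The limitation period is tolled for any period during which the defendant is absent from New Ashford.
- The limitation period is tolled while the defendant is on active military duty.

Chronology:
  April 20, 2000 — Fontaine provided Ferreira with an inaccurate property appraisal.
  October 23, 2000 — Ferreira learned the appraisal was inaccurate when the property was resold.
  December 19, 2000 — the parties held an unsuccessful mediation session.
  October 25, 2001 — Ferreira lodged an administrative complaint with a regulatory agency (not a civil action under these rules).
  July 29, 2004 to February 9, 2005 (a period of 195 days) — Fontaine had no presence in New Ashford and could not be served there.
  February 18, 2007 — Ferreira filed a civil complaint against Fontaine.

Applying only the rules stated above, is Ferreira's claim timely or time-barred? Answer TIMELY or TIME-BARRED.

TIMELY

Under the discovery rule, the claim accrued on October 23, 2000, when Ferreira discovered the injury — not on the April 20, 2000 date of the underlying act.
The untolled deadline — 6 years after October 23, 2000 — is October 23, 2006.
Because the defendant's absence from the jurisdiction ran from July 29, 2004 to February 9, 2005, the deadline is extended by 195 days to May 6, 2007.
None of the other events listed affects the running of the period under the stated rules.
Ferreira filed on February 18, 2007, before the May 6, 2007 deadline, so the action is timely.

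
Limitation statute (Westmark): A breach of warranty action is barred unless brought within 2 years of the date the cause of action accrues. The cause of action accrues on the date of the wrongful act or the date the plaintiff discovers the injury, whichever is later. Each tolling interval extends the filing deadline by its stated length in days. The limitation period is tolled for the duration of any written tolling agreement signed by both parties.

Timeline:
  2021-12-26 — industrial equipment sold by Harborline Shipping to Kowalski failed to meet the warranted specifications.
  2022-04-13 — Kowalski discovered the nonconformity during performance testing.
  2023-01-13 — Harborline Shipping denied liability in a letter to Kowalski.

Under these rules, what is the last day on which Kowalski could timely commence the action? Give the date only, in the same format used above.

The claim accrued on 2022-04-13 — the later of the 2021-12-26 act and the 2022-04-13 discovery.
The untolled deadline — 2 years after 2022-04-13 — is 2024-04-13.
Nothing else in the chronology tolls or restarts the period.

2024-04-13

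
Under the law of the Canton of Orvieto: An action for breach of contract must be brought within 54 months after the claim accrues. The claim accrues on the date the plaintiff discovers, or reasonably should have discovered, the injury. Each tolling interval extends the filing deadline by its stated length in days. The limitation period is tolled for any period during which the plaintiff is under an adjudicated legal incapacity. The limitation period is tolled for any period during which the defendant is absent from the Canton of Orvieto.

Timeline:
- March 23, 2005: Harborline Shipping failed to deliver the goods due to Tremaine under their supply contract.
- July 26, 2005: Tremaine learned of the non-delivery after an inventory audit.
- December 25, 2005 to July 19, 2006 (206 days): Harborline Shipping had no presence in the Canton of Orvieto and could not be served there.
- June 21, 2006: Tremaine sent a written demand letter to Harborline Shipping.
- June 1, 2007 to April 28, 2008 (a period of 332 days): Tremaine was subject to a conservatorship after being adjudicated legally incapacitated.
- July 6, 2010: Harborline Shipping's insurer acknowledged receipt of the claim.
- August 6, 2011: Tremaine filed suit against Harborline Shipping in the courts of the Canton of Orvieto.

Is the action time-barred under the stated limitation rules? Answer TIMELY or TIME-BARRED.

Accrual is tied to discovery, so the period began on July 26, 2005 rather than on March 23, 2005 when the act occurred.
54 months from July 26, 2005 is January 26, 2010.
The defendant's absence from the jurisdiction from December 25, 2005 to July 19, 2006 tolled the period for 206 days, extending the deadline to August 20, 2010.
The plaintiff's legal incapacity from June 1, 2007 to April 28, 2008 tolled the period for 332 days, extending the deadline to July 18, 2011.
The other events in the timeline have no effect on the limitation period under the stated rules.
The August 6, 2011 filing falls after the July 18, 2011 deadline; the claim is time-barred.

TIME-BARRED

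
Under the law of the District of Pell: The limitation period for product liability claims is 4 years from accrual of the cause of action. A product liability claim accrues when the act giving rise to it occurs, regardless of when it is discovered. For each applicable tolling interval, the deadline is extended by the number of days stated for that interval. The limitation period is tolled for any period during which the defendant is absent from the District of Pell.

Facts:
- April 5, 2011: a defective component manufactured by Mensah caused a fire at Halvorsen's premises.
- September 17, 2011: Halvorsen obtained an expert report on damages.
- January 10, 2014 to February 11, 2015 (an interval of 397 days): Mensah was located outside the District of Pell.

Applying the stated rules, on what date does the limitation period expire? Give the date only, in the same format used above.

The cause of action accrued on April 5, 2011, the date of the act.
4 years from April 5, 2011 is April 5, 2015.
The defendant's absence from the jurisdiction from January 10, 2014 to February 11, 2015 tolled the period for 397 days, extending the deadline to May 6, 2016.
None of the other events listed affects the running of the period under the stated rules.

May 6, 2016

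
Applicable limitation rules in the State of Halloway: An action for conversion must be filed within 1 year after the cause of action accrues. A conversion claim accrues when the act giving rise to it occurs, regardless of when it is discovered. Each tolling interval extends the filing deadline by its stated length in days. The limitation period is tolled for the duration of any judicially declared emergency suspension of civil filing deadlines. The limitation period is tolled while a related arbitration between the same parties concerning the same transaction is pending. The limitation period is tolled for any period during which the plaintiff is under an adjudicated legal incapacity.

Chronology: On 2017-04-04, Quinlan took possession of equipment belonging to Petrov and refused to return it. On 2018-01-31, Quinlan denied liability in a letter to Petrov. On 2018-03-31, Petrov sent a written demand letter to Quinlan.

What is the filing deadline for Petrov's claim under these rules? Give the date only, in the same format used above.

The cause of action accrued on 2017-04-04, the date of the act.
The untolled deadline — 1 year after 2017-04-04 — is 2018-04-04.
None of the other events listed affects the running of the period under the stated rules.

2018-04-04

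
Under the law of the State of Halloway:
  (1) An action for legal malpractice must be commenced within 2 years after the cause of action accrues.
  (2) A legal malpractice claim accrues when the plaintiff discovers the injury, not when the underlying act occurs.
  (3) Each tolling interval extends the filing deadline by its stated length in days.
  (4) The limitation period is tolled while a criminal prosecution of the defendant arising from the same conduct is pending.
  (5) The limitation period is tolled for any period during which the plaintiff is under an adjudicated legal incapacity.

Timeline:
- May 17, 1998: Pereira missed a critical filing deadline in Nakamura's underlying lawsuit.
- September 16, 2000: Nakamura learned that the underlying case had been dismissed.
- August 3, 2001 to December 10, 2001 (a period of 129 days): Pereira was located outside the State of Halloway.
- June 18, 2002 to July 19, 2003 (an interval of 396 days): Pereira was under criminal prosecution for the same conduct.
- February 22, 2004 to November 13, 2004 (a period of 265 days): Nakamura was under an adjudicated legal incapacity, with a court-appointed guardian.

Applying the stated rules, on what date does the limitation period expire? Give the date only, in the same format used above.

The claim did not accrue until Nakamura discovered the injury on September 16, 2000; the May 17, 1998 act date does not start the clock under the stated rule.
Adding the 2 years base period to September 16, 2000 gives a deadline of September 16, 2002, before any tolling.
The pending criminal prosecution from June 18, 2002 to July 19, 2003 tolled the period for 396 days, extending the deadline to October 17, 2003.
By the time the plaintiff's legal incapacity began on February 22, 2004, the limitation period had already expired on October 17, 2003; that interval cannot revive it.
Although the defendant's absence ran from August 3, 2001 to December 10, 2001, the stated rules do not make that a tolling event, so it is disregarded.

October 17, 2003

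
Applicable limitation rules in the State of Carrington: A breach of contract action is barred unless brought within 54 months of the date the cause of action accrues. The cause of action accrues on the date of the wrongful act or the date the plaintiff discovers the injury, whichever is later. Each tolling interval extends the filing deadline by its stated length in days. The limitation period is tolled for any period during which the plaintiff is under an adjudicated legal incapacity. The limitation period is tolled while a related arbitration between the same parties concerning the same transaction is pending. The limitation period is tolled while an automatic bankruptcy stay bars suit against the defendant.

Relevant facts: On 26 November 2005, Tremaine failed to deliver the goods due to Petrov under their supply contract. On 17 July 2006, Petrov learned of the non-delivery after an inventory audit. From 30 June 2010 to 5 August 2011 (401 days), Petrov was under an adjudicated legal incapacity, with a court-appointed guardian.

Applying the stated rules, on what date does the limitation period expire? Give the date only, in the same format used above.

22 February 2012

The claim accrued on 17 July 2006 — the later of the 26 November 2005 act and the 17 July 2006 discovery.
54 months from 17 July 2006 is 17 January 2011.
The plaintiff's legal incapacity from 30 June 2010 to 5 August 2011 tolled the period for 401 days, extending the deadline to 22 February 2012.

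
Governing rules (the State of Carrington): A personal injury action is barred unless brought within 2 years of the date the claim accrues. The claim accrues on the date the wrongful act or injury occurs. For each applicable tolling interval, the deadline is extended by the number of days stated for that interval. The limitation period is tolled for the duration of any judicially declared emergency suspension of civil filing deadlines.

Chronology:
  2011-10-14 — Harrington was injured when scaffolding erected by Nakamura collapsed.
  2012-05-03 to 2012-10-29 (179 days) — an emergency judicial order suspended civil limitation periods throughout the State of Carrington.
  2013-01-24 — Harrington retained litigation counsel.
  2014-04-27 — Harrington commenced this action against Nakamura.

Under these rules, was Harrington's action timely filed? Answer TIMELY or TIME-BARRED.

The claim accrued on 2011-10-14, when the wrongful act occurred.
2 years from 2011-10-14 is 2013-10-14.
The emergency suspension of filing deadlines from 2012-05-03 to 2012-10-29 tolled the period for 179 days, extending the deadline to 2014-04-11.
Nothing else in the chronology tolls or restarts the period.
Filing on 2014-04-27 missed the 2014-04-11 deadline — the action is time-barred.

TIME-BARRED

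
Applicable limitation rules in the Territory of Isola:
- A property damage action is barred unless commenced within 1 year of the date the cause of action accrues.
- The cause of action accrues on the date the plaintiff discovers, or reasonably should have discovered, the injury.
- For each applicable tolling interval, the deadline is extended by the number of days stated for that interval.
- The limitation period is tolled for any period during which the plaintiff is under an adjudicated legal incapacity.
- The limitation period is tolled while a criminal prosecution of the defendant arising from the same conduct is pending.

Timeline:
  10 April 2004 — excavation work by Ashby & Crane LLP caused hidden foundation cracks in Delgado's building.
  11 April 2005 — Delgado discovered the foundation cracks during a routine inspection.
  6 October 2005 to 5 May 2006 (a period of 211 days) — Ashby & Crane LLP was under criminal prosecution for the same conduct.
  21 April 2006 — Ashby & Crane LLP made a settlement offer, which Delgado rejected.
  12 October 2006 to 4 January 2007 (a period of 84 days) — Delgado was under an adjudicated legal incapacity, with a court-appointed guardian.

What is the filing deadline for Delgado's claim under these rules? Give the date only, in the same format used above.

31 January 2007

Under the discovery rule, the claim accrued on 11 April 2005, when Delgado discovered the injury — not on the 10 April 2004 date of the underlying act.
1 year from 11 April 2005 is 11 April 2006.
Because the pending criminal prosecution ran from 6 October 2005 to 5 May 2006, the deadline is extended by 211 days to 8 November 2006.
The period was tolled for 84 days by the plaintiff's legal incapacity (12 October 2006 to 4 January 2007), pushing the deadline to 31 January 2007.
None of the other events listed affects the running of the period under the stated rules.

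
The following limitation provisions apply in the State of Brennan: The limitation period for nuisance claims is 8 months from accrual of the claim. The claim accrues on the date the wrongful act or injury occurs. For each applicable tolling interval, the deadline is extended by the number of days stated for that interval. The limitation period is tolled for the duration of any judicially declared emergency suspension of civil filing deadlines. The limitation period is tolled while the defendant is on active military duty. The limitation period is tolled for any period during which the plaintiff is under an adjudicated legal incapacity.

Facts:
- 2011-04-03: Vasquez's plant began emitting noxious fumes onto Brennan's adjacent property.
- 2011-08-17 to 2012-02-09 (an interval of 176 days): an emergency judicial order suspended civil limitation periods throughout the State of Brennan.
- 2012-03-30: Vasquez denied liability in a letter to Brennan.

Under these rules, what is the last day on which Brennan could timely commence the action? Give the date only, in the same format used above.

2012-05-27

The claim accrued on 2011-04-03, the date of the act.
The untolled deadline — 8 months after 2011-04-03 — is 2011-12-03.
The period was tolled for 176 days by the emergency suspension of filing deadlines (2011-08-17 to 2012-02-09), pushing the deadline to 2012-05-27.
Nothing else in the chronology tolls or restarts the period.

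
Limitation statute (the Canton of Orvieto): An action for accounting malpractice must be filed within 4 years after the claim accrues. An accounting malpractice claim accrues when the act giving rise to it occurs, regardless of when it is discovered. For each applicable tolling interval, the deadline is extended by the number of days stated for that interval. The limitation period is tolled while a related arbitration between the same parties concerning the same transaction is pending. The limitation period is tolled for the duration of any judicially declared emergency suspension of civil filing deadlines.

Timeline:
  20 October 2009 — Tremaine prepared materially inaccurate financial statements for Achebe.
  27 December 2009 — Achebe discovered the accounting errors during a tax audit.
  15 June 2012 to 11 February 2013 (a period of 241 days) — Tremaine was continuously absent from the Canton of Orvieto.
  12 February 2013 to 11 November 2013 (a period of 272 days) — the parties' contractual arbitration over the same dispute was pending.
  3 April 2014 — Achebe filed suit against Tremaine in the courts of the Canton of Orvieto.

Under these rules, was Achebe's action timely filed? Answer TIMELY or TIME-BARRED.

TIMELY

The claim accrued on 20 October 2009, when the wrongful act occurred; under the stated occurrence rule the 27 December 2009 discovery does not delay accrual.
4 years from 20 October 2009 is 20 October 2013.
The pending related arbitration from 12 February 2013 to 11 November 2013 tolled the period for 272 days, extending the deadline to 19 July 2014.
No stated provision tolls the period for the defendant's absence, so the interval from 15 June 2012 to 11 February 2013 has no effect on the deadline.
The 3 April 2014 filing precedes the 19 July 2014 deadline; the claim is timely.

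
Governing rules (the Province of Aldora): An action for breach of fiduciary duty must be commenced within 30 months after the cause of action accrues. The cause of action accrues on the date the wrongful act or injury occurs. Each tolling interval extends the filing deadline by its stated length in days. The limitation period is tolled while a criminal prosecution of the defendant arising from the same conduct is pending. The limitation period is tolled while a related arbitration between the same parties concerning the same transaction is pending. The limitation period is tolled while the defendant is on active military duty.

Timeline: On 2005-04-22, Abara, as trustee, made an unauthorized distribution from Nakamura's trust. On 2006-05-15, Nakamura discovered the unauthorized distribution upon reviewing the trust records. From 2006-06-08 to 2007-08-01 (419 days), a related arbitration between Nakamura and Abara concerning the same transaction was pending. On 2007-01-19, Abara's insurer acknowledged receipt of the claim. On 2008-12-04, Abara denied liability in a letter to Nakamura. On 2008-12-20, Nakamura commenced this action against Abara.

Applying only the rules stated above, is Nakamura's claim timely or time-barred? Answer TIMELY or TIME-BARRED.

TIME-BARRED

The claim accrued on 2005-04-22, when the wrongful act occurred; under the stated occurrence rule the 2006-05-15 discovery does not delay accrual.
Adding the 30 months base period to 2005-04-22 gives a deadline of 2007-10-22, before any tolling.
The pending related arbitration from 2006-06-08 to 2007-08-01 tolled the period for 419 days, extending the deadline to 2008-12-14.
The other events in the timeline have no effect on the limitation period under the stated rules.
Filing on 2008-12-20 missed the 2008-12-14 deadline — the action is time-barred.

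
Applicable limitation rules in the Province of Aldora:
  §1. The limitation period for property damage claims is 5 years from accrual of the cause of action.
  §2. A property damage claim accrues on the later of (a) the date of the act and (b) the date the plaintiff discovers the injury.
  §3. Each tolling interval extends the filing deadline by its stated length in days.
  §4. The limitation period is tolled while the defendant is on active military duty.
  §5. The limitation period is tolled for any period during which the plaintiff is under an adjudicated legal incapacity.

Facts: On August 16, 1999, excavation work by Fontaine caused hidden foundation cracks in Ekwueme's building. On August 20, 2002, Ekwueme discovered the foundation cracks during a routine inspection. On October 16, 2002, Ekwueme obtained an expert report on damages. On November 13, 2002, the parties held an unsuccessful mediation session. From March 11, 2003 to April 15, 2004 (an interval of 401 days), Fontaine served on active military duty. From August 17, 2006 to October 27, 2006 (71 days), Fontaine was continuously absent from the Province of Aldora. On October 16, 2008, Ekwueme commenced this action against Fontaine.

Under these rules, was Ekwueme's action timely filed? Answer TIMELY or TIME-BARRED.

The claim accrued on August 20, 2002 — the later of the August 16, 1999 act and the August 20, 2002 discovery.
5 years from August 20, 2002 is August 20, 2007.
The defendant's active military service from March 11, 2003 to April 15, 2004 tolled the period for 401 days, extending the deadline to September 24, 2008.
No stated provision tolls the period for the defendant's absence, so the interval from August 17, 2006 to October 27, 2006 has no effect on the deadline.
The other events in the timeline have no effect on the limitation period under the stated rules.
Ekwueme filed on October 16, 2008, after the September 24, 2008 deadline, so the action is time-barred.

TIME-BARRED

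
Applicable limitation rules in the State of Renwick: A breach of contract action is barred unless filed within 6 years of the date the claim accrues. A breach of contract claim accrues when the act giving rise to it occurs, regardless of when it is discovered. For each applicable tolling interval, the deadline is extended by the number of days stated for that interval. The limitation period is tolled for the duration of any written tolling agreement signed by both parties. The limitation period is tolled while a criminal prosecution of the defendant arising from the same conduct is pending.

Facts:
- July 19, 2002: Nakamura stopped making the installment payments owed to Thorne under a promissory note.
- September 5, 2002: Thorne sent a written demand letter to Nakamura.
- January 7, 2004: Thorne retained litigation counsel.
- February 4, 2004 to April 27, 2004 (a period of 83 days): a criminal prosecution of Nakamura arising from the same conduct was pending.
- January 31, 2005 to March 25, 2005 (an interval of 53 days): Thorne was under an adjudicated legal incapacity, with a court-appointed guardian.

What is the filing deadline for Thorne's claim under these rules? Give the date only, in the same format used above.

The limitation period began to run on July 19, 2002.
6 years from July 19, 2002 is July 19, 2008.
The pending criminal prosecution from February 4, 2004 to April 27, 2004 tolled the period for 83 days, extending the deadline to October 10, 2008.
The plaintiff's legal incapacity from January 31, 2005 to March 25, 2005 does not toll the period, because no stated rule makes the plaintiff's incapacity a tolling event.
None of the other events listed affects the running of the period under the stated rules.

October 10, 2008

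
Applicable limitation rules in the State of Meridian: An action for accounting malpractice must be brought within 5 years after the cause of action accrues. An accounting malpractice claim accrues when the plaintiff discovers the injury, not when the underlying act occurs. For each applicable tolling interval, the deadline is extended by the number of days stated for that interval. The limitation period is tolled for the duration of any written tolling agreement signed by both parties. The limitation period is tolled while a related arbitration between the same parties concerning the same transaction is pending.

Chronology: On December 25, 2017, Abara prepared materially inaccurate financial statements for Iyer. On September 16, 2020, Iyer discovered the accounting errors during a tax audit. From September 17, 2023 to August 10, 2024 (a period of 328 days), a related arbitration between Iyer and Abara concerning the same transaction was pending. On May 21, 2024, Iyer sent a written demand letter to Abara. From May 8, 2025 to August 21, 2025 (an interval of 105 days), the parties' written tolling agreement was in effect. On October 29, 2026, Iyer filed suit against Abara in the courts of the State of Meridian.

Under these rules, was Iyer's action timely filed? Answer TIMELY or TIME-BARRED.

Under the discovery rule, the claim accrued on September 16, 2020, when Iyer discovered the injury — not on the December 25, 2017 date of the underlying act.
The untolled deadline — 5 years after September 16, 2020 — is September 16, 2025.
Because the pending related arbitration ran from September 17, 2023 to August 10, 2024, the deadline is extended by 328 days to August 10, 2026.
The period was tolled for 105 days by the written tolling agreement (May 8, 2025 to August 21, 2025), pushing the deadline to November 23, 2026.
The other events in the timeline have no effect on the limitation period under the stated rules.
Iyer filed on October 29, 2026, before the November 23, 2026 deadline, so the action is timely.

TIMELY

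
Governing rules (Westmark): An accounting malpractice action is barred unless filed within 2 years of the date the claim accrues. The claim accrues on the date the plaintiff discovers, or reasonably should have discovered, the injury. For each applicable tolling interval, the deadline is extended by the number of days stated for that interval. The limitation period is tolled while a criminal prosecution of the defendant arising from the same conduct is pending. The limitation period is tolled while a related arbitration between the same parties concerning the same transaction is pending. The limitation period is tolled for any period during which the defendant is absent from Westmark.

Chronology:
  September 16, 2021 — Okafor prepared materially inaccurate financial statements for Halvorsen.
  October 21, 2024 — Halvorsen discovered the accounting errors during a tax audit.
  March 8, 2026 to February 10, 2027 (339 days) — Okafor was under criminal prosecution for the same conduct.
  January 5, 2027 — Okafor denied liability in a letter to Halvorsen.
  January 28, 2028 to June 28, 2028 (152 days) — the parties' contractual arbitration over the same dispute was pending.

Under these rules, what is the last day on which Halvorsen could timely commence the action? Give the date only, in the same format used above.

September 25, 2027

The claim did not accrue until Halvorsen discovered the injury on October 21, 2024; the September 16, 2021 act date does not start the clock under the stated rule.
2 years from October 21, 2024 is October 21, 2026.
The pending criminal prosecution from March 8, 2026 to February 10, 2027 tolled the period for 339 days, extending the deadline to September 25, 2027.
The pending related arbitration from January 28, 2028 to June 28, 2028 began after the period had already run on September 25, 2027, so it has no tolling effect.
Nothing else in the chronology tolls or restarts the period.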